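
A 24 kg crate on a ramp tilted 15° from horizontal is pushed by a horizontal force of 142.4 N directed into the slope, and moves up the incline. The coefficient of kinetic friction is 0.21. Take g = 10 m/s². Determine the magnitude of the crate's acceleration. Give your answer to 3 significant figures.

0.792 m/s²

The horizontal push has components F cos 15° = 142.4 × 0.9659 = 137.544 N up the incline and F sin 15° = 142.4 × 0.2588 = 36.853 N pressing into the surface.
The normal force is therefore N = mg cos 15° + F sin 15° = 231.816 + 36.853 = 268.669 N, and kinetic friction down the slope is μN = 0.21 × 268.669 = 56.420 N.
Along the incline: F cos 15° − mg sin 15° − μN = ma, so 137.544 − 62.112 − 56.420 = 24 a, giving a = 0.7922 m/s².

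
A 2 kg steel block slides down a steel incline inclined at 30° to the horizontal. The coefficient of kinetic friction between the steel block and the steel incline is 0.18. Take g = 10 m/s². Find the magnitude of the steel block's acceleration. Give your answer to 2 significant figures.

Resolving the weight along the incline: the component pulling the steel block down the slope is mg sin 30° = 2 × 10 × 0.5000 = 10.000 N, and the normal force is N = mg cos 30° = 2 × 10 × 0.8660 = 17.320 N.
Kinetic friction acts up the slope with magnitude f = μN = 0.18 × 17.320 = 3.118 N.
Net force along the incline is 10.000 − 3.118 = 6.882 N, so a = 6.882 / 2 = 3.4410 m/s².

3.4 m/s²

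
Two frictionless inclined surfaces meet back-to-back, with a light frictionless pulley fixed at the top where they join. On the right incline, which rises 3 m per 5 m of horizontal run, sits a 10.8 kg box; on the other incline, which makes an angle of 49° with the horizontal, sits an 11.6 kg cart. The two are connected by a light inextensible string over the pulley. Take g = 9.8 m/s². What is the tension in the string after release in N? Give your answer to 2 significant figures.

Resolve each weight along its own incline: the 10.8 kg mass has component 10.8 × 9.8 × sin 30.96° = 54.454 N down its slope, and the 11.6 kg mass has 11.6 × 9.8 × sin 49° = 85.795 N down its slope.
The 11.6 kg side's 85.795 N exceeds the other side's 54.454 N, so that mass slides down and the 10.8 kg mass slides up. Taking that direction as positive, Newton's second law for the whole system gives 85.795 − 54.454 = (10.8 + 11.6) a, so a = 31.341 / 22.4 = 1.3992 m/s².
For the 10.8 kg mass (up-slope positive): T − 54.454 = 10.8 × 1.3992, so T = 69.565 N.

70 N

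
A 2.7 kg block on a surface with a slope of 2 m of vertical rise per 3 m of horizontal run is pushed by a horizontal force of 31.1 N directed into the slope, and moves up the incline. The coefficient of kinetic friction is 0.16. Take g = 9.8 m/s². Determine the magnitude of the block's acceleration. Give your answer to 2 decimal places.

1.82 m/s²

The horizontal push has components F cos 33.69° = 31.1 × 0.8321 = 25.878 N up the incline and F sin 33.69° = 31.1 × 0.5547 = 17.251 N pressing into the surface.
The normal force is therefore N = mg cos 33.69° + F sin 33.69° = 22.017 + 17.251 = 39.268 N, and kinetic friction down the slope is μN = 0.16 × 39.268 = 6.283 N.
Along the incline: F cos 33.69° − mg sin 33.69° − μN = ma, so 25.878 − 14.677 − 6.283 = 2.7 a, giving a = 1.8215 m/s².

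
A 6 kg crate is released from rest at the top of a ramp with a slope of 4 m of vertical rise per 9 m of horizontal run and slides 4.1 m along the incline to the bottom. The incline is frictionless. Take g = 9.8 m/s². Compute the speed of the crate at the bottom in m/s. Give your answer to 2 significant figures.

The weight component along the incline is mg sin 23.96° = 23.881 N and the normal force is N = mg cos 23.96° = 53.732 N.
With no friction, a = g sin 23.96° = 3.9802 m/s².
Starting from rest over a distance of 4.1 m, v² = 2aL = 2 × 3.9802 × 4.1 = 32.6376, so v = 5.7129 m/s.

5.7 m/s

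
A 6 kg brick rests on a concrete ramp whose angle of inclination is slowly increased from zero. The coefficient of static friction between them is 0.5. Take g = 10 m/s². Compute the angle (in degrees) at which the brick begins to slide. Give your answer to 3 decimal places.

At the threshold of sliding, static friction is at its maximum μ_s N and exactly balances the weight component along the incline: mg sin θ = μ_s mg cos θ.
Hence tan θ = μ_s = 0.5, so θ = arctan(0.5) = 26.5651°.

26.565°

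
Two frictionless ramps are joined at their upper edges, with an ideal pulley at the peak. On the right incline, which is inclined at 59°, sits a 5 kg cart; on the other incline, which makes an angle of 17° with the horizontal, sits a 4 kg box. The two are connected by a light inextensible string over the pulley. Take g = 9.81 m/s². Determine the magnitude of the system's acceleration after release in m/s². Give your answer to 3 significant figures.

Resolve each weight along its own incline: the 5 kg mass has component 5 × 9.81 × sin 59° = 42.044 N down its slope, and the 4 kg mass has 4 × 9.81 × sin 17° = 11.473 N down its slope.
The 5 kg side's 42.044 N exceeds the other side's 11.473 N, so that mass slides down and the 4 kg mass slides up. Taking that direction as positive, Newton's second law for the whole system gives 42.044 − 11.473 = (5 + 4) a, so a = 30.571 / 9 = 3.3968 m/s².

3.40 m/s²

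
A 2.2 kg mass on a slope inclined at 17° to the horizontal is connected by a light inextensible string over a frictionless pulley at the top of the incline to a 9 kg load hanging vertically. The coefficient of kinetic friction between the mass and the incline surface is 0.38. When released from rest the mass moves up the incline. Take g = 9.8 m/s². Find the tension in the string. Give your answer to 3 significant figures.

28.7 N

For the mass on the incline: the weight component along the slope is m₁g sin 17° = 2.2 × 9.8 × 0.2924 = 6.304 N and the normal force is N = m₁g cos 17° = 20.618 N.
Kinetic friction opposes the mass's motion up the incline: f = μN = 0.38 × 20.618 = 7.835 N acting down the slope.
Newton's second law for the mass (up-slope positive): T − 6.304 − 7.835 = 2.2 a. For the hanging load (downward positive): 9 × 9.8 − T = 9 a.
Adding the two equations eliminates T: 74.061 = 11.2 a, so a = 6.6126 m/s².
Then from the hanging load's equation, T = 9 × (9.8 − 6.6126) = 28.687 N.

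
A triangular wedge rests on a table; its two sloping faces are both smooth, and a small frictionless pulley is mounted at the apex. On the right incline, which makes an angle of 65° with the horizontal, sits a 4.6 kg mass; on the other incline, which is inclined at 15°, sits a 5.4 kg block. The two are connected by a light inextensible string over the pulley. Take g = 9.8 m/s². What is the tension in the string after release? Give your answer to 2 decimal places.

28.36 N

Resolve each weight along its own incline: the 4.6 kg mass has component 4.6 × 9.8 × sin 65° = 40.856 N down its slope, and the 5.4 kg mass has 5.4 × 9.8 × sin 15° = 13.697 N down its slope.
The 4.6 kg side's 40.856 N exceeds the other side's 13.697 N, so that mass slides down and the 5.4 kg mass slides up. Taking that direction as positive, Newton's second law for the whole system gives 40.856 − 13.697 = (4.6 + 5.4) a, so a = 27.159 / 10 = 2.7159 m/s².
For the 5.4 kg mass (up-slope positive): T − 13.697 = 5.4 × 2.7159, so T = 28.363 N.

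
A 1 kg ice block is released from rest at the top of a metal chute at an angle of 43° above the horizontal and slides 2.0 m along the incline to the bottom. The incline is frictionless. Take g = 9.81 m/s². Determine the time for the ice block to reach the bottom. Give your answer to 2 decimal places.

0.77 s

The weight component along the incline is mg sin 43° = 6.690 N and the normal force is N = mg cos 43° = 7.175 N.
With no friction, a = g sin 43° = 6.6904 m/s².
Starting from rest, L = ½at², so t = √(2L/a) = √(2 × 2.0 / 6.6904) = 0.7732 s.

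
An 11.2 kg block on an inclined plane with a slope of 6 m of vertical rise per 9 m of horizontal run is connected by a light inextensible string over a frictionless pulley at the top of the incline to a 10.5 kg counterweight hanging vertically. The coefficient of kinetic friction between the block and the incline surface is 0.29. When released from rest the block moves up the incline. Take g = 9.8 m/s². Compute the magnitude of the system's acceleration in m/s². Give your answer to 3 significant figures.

0.716 m/s²

For the block on the incline: the weight component along the slope is m₁g sin 33.69° = 11.2 × 9.8 × 0.5547 = 60.884 N and the normal force is N = m₁g cos 33.69° = 91.326 N.
Kinetic friction opposes the block's motion up the incline: f = μN = 0.29 × 91.326 = 26.485 N acting down the slope.
Newton's second law for the block (up-slope positive): T − 60.884 − 26.485 = 11.2 a. For the hanging counterweight (downward positive): 10.5 × 9.8 − T = 10.5 a.
Adding the two equations eliminates T: 15.531 = 21.7 a, so a = 0.7157 m/s².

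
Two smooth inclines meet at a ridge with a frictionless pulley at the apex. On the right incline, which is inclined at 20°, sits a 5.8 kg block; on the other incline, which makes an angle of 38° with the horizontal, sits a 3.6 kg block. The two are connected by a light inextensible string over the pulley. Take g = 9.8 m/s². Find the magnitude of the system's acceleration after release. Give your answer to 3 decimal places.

Resolve each weight along its own incline: the 5.8 kg mass has component 5.8 × 9.8 × sin 20° = 19.440 N down its slope, and the 3.6 kg mass has 3.6 × 9.8 × sin 38° = 21.721 N down its slope.
The 3.6 kg side's 21.721 N exceeds the other side's 19.440 N, so that mass slides down and the 5.8 kg mass slides up. Taking that direction as positive, Newton's second law for the whole system gives 21.721 − 19.440 = (5.8 + 3.6) a, so a = 2.281 / 9.4 = 0.2427 m/s².

0.243 m/s²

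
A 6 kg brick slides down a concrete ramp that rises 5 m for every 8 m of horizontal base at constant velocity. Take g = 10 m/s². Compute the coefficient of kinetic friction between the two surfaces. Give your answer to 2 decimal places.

0.62

At constant velocity the net force along the incline is zero: mg sin 32.01° = μ mg cos 32.01°.
So μ = tan 32.01° = 0.5300 / 0.8480 = 0.6250.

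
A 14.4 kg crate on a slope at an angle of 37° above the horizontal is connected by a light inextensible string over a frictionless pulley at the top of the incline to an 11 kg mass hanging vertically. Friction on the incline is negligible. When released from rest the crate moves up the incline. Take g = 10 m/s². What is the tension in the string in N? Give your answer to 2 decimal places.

99.89 N

For the crate on the incline: the weight component along the slope is m₁g sin 37° = 14.4 × 10 × 0.6018 = 86.659 N and the normal force is N = m₁g cos 37° = 115.004 N.
Newton's second law for the crate (up-slope positive): T − 86.659 = 14.4 a. For the hanging mass (downward positive): 11 × 10 − T = 11 a.
Adding the two equations eliminates T: 23.341 = 25.4 a, so a = 0.9189 m/s².
Then from the hanging mass's equation, T = 11 × (10 − 0.9189) = 99.892 N.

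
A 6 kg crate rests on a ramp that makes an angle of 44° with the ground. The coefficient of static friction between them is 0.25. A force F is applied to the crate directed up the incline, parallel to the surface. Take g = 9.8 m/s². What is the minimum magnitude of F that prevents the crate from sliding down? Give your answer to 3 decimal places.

30.272 N

The normal force is N = mg cos 44° = 42.297 N. With F at its minimum the crate is on the verge of sliding down, so static friction is at its maximum μ_s N = 0.25 × 42.297 = 10.574 N and acts up the slope.
Equilibrium along the incline: F + μ_s N = mg sin 44°, so F = 40.846 − 10.574 = 30.272 N.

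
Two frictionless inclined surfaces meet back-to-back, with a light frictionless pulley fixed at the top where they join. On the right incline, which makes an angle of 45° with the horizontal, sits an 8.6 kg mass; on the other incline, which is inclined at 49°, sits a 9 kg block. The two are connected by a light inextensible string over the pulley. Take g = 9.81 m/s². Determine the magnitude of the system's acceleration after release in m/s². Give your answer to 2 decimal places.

Resolve each weight along its own incline: the 8.6 kg mass has component 8.6 × 9.81 × sin 45° = 59.656 N down its slope, and the 9 kg mass has 9 × 9.81 × sin 49° = 66.633 N down its slope.
The 9 kg side's 66.633 N exceeds the other side's 59.656 N, so that mass slides down and the 8.6 kg mass slides up. Taking that direction as positive, Newton's second law for the whole system gives 66.633 − 59.656 = (8.6 + 9) a, so a = 6.977 / 17.6 = 0.3964 m/s².

0.40 m/s²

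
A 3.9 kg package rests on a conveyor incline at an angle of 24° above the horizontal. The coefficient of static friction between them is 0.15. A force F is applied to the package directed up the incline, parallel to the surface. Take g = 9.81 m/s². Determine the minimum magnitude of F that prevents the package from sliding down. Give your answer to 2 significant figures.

The normal force is N = mg cos 24° = 34.951 N. With F at its minimum the package is on the verge of sliding down, so static friction is at its maximum μ_s N = 0.15 × 34.951 = 5.243 N and acts up the slope.
Equilibrium along the incline: F + μ_s N = mg sin 24°, so F = 15.561 − 5.243 = 10.318 N.

10 N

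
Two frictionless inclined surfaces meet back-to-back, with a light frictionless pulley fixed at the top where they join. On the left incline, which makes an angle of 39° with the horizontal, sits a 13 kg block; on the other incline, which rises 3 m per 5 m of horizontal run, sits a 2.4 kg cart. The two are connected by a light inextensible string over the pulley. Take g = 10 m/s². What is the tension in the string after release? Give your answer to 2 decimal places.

Resolve each weight along its own incline: the 13 kg mass has component 13 × 10 × sin 39° = 81.812 N down its slope, and the 2.4 kg mass has 2.4 × 10 × sin 30.96° = 12.348 N down its slope.
The 13 kg side's 81.812 N exceeds the other side's 12.348 N, so that mass slides down and the 2.4 kg mass slides up. Taking that direction as positive, Newton's second law for the whole system gives 81.812 − 12.348 = (13 + 2.4) a, so a = 69.464 / 15.4 = 4.5106 m/s².
For the 2.4 kg mass (up-slope positive): T − 12.348 = 2.4 × 4.5106, so T = 23.173 N.

23.17 N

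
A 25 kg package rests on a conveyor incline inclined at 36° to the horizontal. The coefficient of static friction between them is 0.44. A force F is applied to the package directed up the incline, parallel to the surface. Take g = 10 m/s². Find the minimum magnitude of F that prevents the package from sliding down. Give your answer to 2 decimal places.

57.95 N

The normal force is N = mg cos 36° = 202.254 N. With F at its minimum the package is on the verge of sliding down, so static friction is at its maximum μ_s N = 0.44 × 202.254 = 88.992 N and acts up the slope.
Equilibrium along the incline: F + μ_s N = mg sin 36°, so F = 146.946 − 88.992 = 57.954 N.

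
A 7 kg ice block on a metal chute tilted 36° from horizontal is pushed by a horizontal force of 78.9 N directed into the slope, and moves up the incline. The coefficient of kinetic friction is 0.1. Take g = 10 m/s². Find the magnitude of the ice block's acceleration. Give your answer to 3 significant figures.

The horizontal push has components F cos 36° = 78.9 × 0.8090 = 63.830 N up the incline and F sin 36° = 78.9 × 0.5878 = 46.377 N pressing into the surface.
The normal force is therefore N = mg cos 36° + F sin 36° = 56.630 + 46.377 = 103.007 N, and kinetic friction down the slope is μN = 0.1 × 103.007 = 10.301 N.
Along the incline: F cos 36° − mg sin 36° − μN = ma, so 63.830 − 41.146 − 10.301 = 7 a, giving a = 1.7690 m/s².

1.77 m/s²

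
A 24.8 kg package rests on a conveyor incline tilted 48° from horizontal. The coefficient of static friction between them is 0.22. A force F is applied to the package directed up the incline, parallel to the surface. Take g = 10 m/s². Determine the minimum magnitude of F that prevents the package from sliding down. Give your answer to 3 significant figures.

The normal force is N = mg cos 48° = 165.944 N. With F at its minimum the package is on the verge of sliding down, so static friction is at its maximum μ_s N = 0.22 × 165.944 = 36.508 N and acts up the slope.
Equilibrium along the incline: F + μ_s N = mg sin 48°, so F = 184.300 − 36.508 = 147.792 N.

148 N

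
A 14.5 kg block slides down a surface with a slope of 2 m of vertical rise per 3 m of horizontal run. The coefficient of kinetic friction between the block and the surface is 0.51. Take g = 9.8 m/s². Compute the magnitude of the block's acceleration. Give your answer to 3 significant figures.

1.28 m/s²

Resolving the weight along the incline: the component pulling the block down the slope is mg sin 33.69° = 14.5 × 9.8 × 0.5547 = 78.823 N, and the normal force is N = mg cos 33.69° = 14.5 × 9.8 × 0.8321 = 118.241 N.
Kinetic friction acts up the slope with magnitude f = μN = 0.51 × 118.241 = 60.303 N.
Net force along the incline is 78.823 − 60.303 = 18.520 N, so a = 18.520 / 14.5 = 1.2772 m/s².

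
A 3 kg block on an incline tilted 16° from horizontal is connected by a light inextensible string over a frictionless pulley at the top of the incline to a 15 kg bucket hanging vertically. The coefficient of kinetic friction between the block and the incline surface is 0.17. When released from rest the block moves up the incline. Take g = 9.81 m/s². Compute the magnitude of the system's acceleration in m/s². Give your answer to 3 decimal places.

7.457 m/s²

For the block on the incline: the weight component along the slope is m₁g sin 16° = 3 × 9.81 × 0.2756 = 8.111 N and the normal force is N = m₁g cos 16° = 28.290 N.
Kinetic friction opposes the block's motion up the incline: f = μN = 0.17 × 28.290 = 4.809 N acting down the slope.
Newton's second law for the block (up-slope positive): T − 8.111 − 4.809 = 3 a. For the hanging bucket (downward positive): 15 × 9.81 − T = 15 a.
Adding the two equations eliminates T: 134.230 = 18 a, so a = 7.4572 m/s².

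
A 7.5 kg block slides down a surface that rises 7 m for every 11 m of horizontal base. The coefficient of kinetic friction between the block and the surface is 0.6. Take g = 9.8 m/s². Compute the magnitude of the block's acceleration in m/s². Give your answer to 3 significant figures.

0.301 m/s²

Resolving the weight along the incline: the component pulling the block down the slope is mg sin 32.47° = 7.5 × 9.8 × 0.5369 = 39.462 N, and the normal force is N = mg cos 32.47° = 7.5 × 9.8 × 0.8437 = 62.012 N.
Kinetic friction acts up the slope with magnitude f = μN = 0.6 × 62.012 = 37.207 N.
Net force along the incline is 39.462 − 37.207 = 2.255 N, so a = 2.255 / 7.5 = 0.3007 m/s².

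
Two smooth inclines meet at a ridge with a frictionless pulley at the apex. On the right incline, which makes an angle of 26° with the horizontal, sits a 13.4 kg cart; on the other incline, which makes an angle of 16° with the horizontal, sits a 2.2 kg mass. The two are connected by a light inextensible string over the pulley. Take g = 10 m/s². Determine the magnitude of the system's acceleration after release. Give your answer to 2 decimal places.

3.38 m/s²

Resolve each weight along its own incline: the 13.4 kg mass has component 13.4 × 10 × sin 26° = 58.742 N down its slope, and the 2.2 kg mass has 2.2 × 10 × sin 16° = 6.064 N down its slope.
The 13.4 kg side's 58.742 N exceeds the other side's 6.064 N, so that mass slides down and the 2.2 kg mass slides up. Taking that direction as positive, Newton's second law for the whole system gives 58.742 − 6.064 = (13.4 + 2.2) a, so a = 52.678 / 15.6 = 3.3768 m/s².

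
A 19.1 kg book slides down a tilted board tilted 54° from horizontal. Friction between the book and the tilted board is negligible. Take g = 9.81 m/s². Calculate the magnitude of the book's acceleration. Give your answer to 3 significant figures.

7.94 m/s²

Resolving the weight along the incline: the component pulling the book down the slope is mg sin 54° = 19.1 × 9.81 × 0.8090 = 151.583 N, and the normal force is N = mg cos 54° = 19.1 × 9.81 × 0.5878 = 110.137 N.
With no friction the net force along the incline is 151.583 N, so a = g sin 54° = 151.583 / 19.1 = 7.9363 m/s².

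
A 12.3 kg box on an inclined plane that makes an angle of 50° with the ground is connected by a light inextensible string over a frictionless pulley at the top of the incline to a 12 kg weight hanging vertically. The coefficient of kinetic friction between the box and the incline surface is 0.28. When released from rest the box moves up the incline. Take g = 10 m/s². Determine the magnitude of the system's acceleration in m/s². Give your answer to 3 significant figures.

For the box on the incline: the weight component along the slope is m₁g sin 50° = 12.3 × 10 × 0.7660 = 94.218 N and the normal force is N = m₁g cos 50° = 79.063 N.
Kinetic friction opposes the box's motion up the incline: f = μN = 0.28 × 79.063 = 22.138 N acting down the slope.
Newton's second law for the box (up-slope positive): T − 94.218 − 22.138 = 12.3 a. For the hanging weight (downward positive): 12 × 10 − T = 12 a.
Adding the two equations eliminates T: 3.644 = 24.3 a, so a = 0.1500 m/s².

0.150 m/s²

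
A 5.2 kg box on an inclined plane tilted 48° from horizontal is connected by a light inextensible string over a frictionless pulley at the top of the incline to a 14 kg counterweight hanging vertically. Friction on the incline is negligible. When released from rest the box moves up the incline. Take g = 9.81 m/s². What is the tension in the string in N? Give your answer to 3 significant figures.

64.8 N

For the box on the incline: the weight component along the slope is m₁g sin 48° = 5.2 × 9.81 × 0.7431 = 37.907 N and the normal force is N = m₁g cos 48° = 34.134 N.
Newton's second law for the box (up-slope positive): T − 37.907 = 5.2 a. For the hanging counterweight (downward positive): 14 × 9.81 − T = 14 a.
Adding the two equations eliminates T: 99.433 = 19.2 a, so a = 5.1788 m/s².
Then from the hanging counterweight's equation, T = 14 × (9.81 − 5.1788) = 64.837 N.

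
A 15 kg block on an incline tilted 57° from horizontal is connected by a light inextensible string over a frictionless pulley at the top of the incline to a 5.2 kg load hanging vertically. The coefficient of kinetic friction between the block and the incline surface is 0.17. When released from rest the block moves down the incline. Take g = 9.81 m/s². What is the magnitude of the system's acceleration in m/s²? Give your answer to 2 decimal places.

2.91 m/s²

For the block on the incline: the weight component along the slope is m₁g sin 57° = 15 × 9.81 × 0.8387 = 123.415 N and the normal force is N = m₁g cos 57° = 80.144 N.
Kinetic friction opposes the block's motion down the incline: f = μN = 0.17 × 80.144 = 13.624 N acting up the slope.
Newton's second law for the block (down-slope positive): 123.415 − 13.624 − T = 15 a. For the hanging load (upward positive): T − 5.2 × 9.81 = 5.2 a.
Adding the two equations eliminates T: 58.779 = 20.2 a, so a = 2.9099 m/s².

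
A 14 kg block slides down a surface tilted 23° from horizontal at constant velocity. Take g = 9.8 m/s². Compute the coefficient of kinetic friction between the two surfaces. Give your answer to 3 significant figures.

0.424

At constant velocity the net force along the incline is zero: mg sin 23° = μ mg cos 23°.
So μ = tan 23° = 0.3907 / 0.9205 = 0.4244.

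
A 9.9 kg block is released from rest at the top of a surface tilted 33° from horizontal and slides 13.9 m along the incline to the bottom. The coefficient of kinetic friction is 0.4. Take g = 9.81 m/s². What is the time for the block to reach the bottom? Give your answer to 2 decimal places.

The weight component along the incline is mg sin 33° = 52.895 N and the normal force is N = mg cos 33° = 81.451 N.
Friction up the slope is f = μN = 0.4 × 81.451 = 32.580 N, so the net downslope force is 52.895 − 32.580 = 20.315 N and a = 20.315 / 9.9 = 2.0520 m/s².
Starting from rest, L = ½at², so t = √(2L/a) = √(2 × 13.9 / 2.0520) = 3.6807 s.

3.68 s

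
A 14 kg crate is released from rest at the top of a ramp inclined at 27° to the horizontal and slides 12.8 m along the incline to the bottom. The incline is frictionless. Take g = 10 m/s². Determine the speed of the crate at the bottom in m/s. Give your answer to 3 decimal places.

10.781 m/s

The weight component along the incline is mg sin 27° = 63.559 N and the normal force is N = mg cos 27° = 124.741 N.
With no friction, a = g sin 27° = 4.5399 m/s².
Starting from rest over a distance of 12.8 m, v² = 2aL = 2 × 4.5399 × 12.8 = 116.2214, so v = 10.7806 m/s.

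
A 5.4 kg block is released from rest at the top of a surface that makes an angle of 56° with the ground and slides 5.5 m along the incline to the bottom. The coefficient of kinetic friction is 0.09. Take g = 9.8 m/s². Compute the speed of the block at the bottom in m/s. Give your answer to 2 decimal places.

The weight component along the incline is mg sin 56° = 43.873 N and the normal force is N = mg cos 56° = 29.592 N.
Friction up the slope is f = μN = 0.09 × 29.592 = 2.663 N, so the net downslope force is 43.873 − 2.663 = 41.210 N and a = 41.210 / 5.4 = 7.6315 m/s².
Starting from rest over a distance of 5.5 m, v² = 2aL = 2 × 7.6315 × 5.5 = 83.9465, so v = 9.1622 m/s.

9.16 m/s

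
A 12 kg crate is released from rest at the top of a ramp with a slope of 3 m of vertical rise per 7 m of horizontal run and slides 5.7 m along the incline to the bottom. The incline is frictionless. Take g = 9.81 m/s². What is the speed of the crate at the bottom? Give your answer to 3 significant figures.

The weight component along the incline is mg sin 23.20° = 46.372 N and the normal force is N = mg cos 23.20° = 108.202 N.
With no friction, a = g sin 23.20° = 3.8643 m/s².
Starting from rest over a distance of 5.7 m, v² = 2aL = 2 × 3.8643 × 5.7 = 44.0530, so v = 6.6372 m/s.

6.64 m/s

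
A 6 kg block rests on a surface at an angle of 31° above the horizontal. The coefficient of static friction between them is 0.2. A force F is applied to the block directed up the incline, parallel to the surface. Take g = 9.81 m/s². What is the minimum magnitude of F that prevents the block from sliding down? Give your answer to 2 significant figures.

The normal force is N = mg cos 31° = 50.453 N. With F at its minimum the block is on the verge of sliding down, so static friction is at its maximum μ_s N = 0.2 × 50.453 = 10.091 N and acts up the slope.
Equilibrium along the incline: F + μ_s N = mg sin 31°, so F = 30.315 − 10.091 = 20.224 N.

20 N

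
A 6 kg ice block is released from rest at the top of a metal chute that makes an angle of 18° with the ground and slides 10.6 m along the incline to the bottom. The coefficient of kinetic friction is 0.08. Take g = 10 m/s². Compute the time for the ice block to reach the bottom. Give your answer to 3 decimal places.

The weight component along the incline is mg sin 18° = 18.541 N and the normal force is N = mg cos 18° = 57.063 N.
Friction up the slope is f = μN = 0.08 × 57.063 = 4.565 N, so the net downslope force is 18.541 − 4.565 = 13.976 N and a = 13.976 / 6 = 2.3293 m/s².
Starting from rest, L = ½at², so t = √(2L/a) = √(2 × 10.6 / 2.3293) = 3.0169 s.

3.017 s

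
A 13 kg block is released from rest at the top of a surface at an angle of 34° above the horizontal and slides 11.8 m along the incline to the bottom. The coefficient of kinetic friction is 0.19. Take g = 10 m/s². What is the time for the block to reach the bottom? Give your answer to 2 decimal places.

The weight component along the incline is mg sin 34° = 72.695 N and the normal force is N = mg cos 34° = 107.775 N.
Friction up the slope is f = μN = 0.19 × 107.775 = 20.477 N, so the net downslope force is 72.695 − 20.477 = 52.218 N and a = 52.218 / 13 = 4.0168 m/s².
Starting from rest, L = ½at², so t = √(2L/a) = √(2 × 11.8 / 4.0168) = 2.4239 s.

2.42 s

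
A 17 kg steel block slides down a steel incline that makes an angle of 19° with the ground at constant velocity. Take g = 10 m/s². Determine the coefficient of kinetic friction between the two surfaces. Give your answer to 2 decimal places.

At constant velocity the net force along the incline is zero: mg sin 19° = μ mg cos 19°.
So μ = tan 19° = 0.3256 / 0.9455 = 0.3444.

0.34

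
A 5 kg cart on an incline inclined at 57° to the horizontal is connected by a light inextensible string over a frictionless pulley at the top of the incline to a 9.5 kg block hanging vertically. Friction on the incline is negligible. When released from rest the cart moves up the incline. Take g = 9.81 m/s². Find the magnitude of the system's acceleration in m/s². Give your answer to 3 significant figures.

3.59 m/s²

For the cart on the incline: the weight component along the slope is m₁g sin 57° = 5 × 9.81 × 0.8387 = 41.138 N and the normal force is N = m₁g cos 57° = 26.715 N.
Newton's second law for the cart (up-slope positive): T − 41.138 = 5 a. For the hanging block (downward positive): 9.5 × 9.81 − T = 9.5 a.
Adding the two equations eliminates T: 52.057 = 14.5 a, so a = 3.5901 m/s².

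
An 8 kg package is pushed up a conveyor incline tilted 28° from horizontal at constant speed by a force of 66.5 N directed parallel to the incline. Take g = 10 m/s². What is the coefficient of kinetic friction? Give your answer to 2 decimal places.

At constant speed ΣF = 0 along the incline. The applied 66.5 N acts up the slope; the weight component mg sin 28° = 37.558 N and kinetic friction μN both act down the slope.
So 66.5 = 37.558 + μ × 70.636, giving μ = (66.5 − 37.558) / 70.636 = 0.4097.

0.41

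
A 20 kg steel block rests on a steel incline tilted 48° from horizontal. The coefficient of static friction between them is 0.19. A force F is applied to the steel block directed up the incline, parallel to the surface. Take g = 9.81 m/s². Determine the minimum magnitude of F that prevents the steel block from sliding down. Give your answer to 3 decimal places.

The normal force is N = mg cos 48° = 131.283 N. With F at its minimum the steel block is on the verge of sliding down, so static friction is at its maximum μ_s N = 0.19 × 131.283 = 24.944 N and acts up the slope.
Equilibrium along the incline: F + μ_s N = mg sin 48°, so F = 145.805 − 24.944 = 120.861 N.

120.861 N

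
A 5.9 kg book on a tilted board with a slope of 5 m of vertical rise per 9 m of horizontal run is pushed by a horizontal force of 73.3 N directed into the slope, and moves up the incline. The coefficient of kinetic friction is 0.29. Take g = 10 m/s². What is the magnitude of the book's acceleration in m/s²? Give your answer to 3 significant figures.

The horizontal push has components F cos 29.05° = 73.3 × 0.8742 = 64.079 N up the incline and F sin 29.05° = 73.3 × 0.4856 = 35.594 N pressing into the surface.
The normal force is therefore N = mg cos 29.05° + F sin 29.05° = 51.578 + 35.594 = 87.172 N, and kinetic friction down the slope is μN = 0.29 × 87.172 = 25.280 N.
Along the incline: F cos 29.05° − mg sin 29.05° − μN = ma, so 64.079 − 28.650 − 25.280 = 5.9 a, giving a = 1.7202 m/s².

1.72 m/s²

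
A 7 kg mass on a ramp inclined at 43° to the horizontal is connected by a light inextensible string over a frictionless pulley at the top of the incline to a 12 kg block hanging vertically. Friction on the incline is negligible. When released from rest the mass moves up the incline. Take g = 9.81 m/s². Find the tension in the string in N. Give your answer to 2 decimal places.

For the mass on the incline: the weight component along the slope is m₁g sin 43° = 7 × 9.81 × 0.6820 = 46.833 N and the normal force is N = m₁g cos 43° = 50.222 N.
Newton's second law for the mass (up-slope positive): T − 46.833 = 7 a. For the hanging block (downward positive): 12 × 9.81 − T = 12 a.
Adding the two equations eliminates T: 70.887 = 19 a, so a = 3.7309 m/s².
Then from the hanging block's equation, T = 12 × (9.81 − 3.7309) = 72.949 N.

72.95 N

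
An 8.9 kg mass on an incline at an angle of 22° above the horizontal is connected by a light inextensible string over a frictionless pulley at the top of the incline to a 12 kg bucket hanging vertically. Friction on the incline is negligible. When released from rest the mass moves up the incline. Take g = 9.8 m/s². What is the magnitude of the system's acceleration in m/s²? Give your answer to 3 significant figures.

For the mass on the incline: the weight component along the slope is m₁g sin 22° = 8.9 × 9.8 × 0.3746 = 32.673 N and the normal force is N = m₁g cos 22° = 80.869 N.
Newton's second law for the mass (up-slope positive): T − 32.673 = 8.9 a. For the hanging bucket (downward positive): 12 × 9.8 − T = 12 a.
Adding the two equations eliminates T: 84.927 = 20.9 a, so a = 4.0635 m/s².

4.06 m/s²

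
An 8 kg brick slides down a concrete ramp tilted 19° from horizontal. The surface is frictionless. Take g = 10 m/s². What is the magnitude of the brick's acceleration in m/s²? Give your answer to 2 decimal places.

3.26 m/s²

Resolving the weight along the incline: the component pulling the brick down the slope is mg sin 19° = 8 × 10 × 0.3256 = 26.048 N, and the normal force is N = mg cos 19° = 8 × 10 × 0.9455 = 75.640 N.
With no friction the net force along the incline is 26.048 N, so a = g sin 19° = 26.048 / 8 = 3.2560 m/s².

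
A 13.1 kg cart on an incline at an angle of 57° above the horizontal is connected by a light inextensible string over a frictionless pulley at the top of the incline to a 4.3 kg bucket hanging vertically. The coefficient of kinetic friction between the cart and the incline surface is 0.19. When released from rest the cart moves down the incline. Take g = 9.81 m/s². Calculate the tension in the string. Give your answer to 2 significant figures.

For the cart on the incline: the weight component along the slope is m₁g sin 57° = 13.1 × 9.81 × 0.8387 = 107.782 N and the normal force is N = m₁g cos 57° = 69.992 N.
Kinetic friction opposes the cart's motion down the incline: f = μN = 0.19 × 69.992 = 13.298 N acting up the slope.
Newton's second law for the cart (down-slope positive): 107.782 − 13.298 − T = 13.1 a. For the hanging bucket (upward positive): T − 4.3 × 9.81 = 4.3 a.
Adding the two equations eliminates T: 52.301 = 17.4 a, so a = 3.0058 m/s².
Then from the hanging bucket's equation, T = 4.3 × (9.81 + 3.0058) = 55.108 N.

55 N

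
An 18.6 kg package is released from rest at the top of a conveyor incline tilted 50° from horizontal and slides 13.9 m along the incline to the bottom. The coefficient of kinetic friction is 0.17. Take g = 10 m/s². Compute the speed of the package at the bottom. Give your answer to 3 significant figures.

The weight component along the incline is mg sin 50° = 142.484 N and the normal force is N = mg cos 50° = 119.558 N.
Friction up the slope is f = μN = 0.17 × 119.558 = 20.325 N, so the net downslope force is 142.484 − 20.325 = 122.159 N and a = 122.159 / 18.6 = 6.5677 m/s².
Starting from rest over a distance of 13.9 m, v² = 2aL = 2 × 6.5677 × 13.9 = 182.5821, so v = 13.5123 m/s.

13.5 m/s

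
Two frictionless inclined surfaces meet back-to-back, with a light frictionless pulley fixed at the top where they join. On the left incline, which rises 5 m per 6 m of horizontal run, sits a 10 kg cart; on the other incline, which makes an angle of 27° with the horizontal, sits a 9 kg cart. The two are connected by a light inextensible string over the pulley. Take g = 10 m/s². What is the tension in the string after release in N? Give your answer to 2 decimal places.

Resolve each weight along its own incline: the 10 kg mass has component 10 × 10 × sin 39.81° = 64.018 N down its slope, and the 9 kg mass has 9 × 10 × sin 27° = 40.859 N down its slope.
The 10 kg side's 64.018 N exceeds the other side's 40.859 N, so that mass slides down and the 9 kg mass slides up. Taking that direction as positive, Newton's second law for the whole system gives 64.018 − 40.859 = (10 + 9) a, so a = 23.159 / 19 = 1.2189 m/s².
For the 9 kg mass (up-slope positive): T − 40.859 = 9 × 1.2189, so T = 51.829 N.

51.83 N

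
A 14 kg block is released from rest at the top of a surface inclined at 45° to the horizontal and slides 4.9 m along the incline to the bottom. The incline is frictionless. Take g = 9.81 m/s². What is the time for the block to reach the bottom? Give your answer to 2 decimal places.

The weight component along the incline is mg sin 45° = 97.114 N and the normal force is N = mg cos 45° = 97.114 N.
With no friction, a = g sin 45° = 6.9367 m/s².
Starting from rest, L = ½at², so t = √(2L/a) = √(2 × 4.9 / 6.9367) = 1.1886 s.

1.19 s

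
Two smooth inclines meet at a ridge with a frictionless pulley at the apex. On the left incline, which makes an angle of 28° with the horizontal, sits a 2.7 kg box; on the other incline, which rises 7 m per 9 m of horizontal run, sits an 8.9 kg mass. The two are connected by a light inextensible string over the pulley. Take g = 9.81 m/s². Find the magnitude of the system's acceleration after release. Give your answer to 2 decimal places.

3.55 m/s²

Resolve each weight along its own incline: the 2.7 kg mass has component 2.7 × 9.81 × sin 28° = 12.435 N down its slope, and the 8.9 kg mass has 8.9 × 9.81 × sin 37.87° = 53.603 N down its slope.
The 8.9 kg side's 53.603 N exceeds the other side's 12.435 N, so that mass slides down and the 2.7 kg mass slides up. Taking that direction as positive, Newton's second law for the whole system gives 53.603 − 12.435 = (2.7 + 8.9) a, so a = 41.168 / 11.6 = 3.5490 m/s².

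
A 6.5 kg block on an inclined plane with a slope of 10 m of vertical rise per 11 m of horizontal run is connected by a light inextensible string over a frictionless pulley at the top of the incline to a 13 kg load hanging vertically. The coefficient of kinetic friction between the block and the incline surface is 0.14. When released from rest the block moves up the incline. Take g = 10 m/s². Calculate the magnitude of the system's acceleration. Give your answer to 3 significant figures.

4.08 m/s²

For the block on the incline: the weight component along the slope is m₁g sin 42.27° = 6.5 × 10 × 0.6727 = 43.725 N and the normal force is N = m₁g cos 42.27° = 48.096 N.
Kinetic friction opposes the block's motion up the incline: f = μN = 0.14 × 48.096 = 6.733 N acting down the slope.
Newton's second law for the block (up-slope positive): T − 43.725 − 6.733 = 6.5 a. For the hanging load (downward positive): 13 × 10 − T = 13 a.
Adding the two equations eliminates T: 79.542 = 19.5 a, so a = 4.0791 m/s².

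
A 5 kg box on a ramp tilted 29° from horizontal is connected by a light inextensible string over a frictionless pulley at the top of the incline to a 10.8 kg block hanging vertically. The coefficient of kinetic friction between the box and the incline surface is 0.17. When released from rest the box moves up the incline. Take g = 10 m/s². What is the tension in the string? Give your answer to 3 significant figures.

For the box on the incline: the weight component along the slope is m₁g sin 29° = 5 × 10 × 0.4848 = 24.240 N and the normal force is N = m₁g cos 29° = 43.731 N.
Kinetic friction opposes the box's motion up the incline: f = μN = 0.17 × 43.731 = 7.434 N acting down the slope.
Newton's second law for the box (up-slope positive): T − 24.240 − 7.434 = 5 a. For the hanging block (downward positive): 10.8 × 10 − T = 10.8 a.
Adding the two equations eliminates T: 76.326 = 15.8 a, so a = 4.8308 m/s².
Then from the hanging block's equation, T = 10.8 × (10 − 4.8308) = 55.827 N.

55.8 N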